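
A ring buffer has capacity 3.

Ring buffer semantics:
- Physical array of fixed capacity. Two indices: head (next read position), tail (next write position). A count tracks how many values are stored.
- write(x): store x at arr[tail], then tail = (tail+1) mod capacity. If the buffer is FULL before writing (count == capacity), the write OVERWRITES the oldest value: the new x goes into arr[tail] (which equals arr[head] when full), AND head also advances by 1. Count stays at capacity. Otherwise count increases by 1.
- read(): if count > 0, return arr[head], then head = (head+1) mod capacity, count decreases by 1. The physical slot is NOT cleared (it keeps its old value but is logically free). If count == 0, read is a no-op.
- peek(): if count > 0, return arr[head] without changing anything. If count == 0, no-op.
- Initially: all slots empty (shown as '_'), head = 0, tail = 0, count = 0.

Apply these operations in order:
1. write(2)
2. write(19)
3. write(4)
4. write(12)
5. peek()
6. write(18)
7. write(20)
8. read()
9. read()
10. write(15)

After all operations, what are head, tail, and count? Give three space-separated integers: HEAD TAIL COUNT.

Answer: 2 1 2

Derivation:
After op 1 (write(2)): arr=[2 _ _] head=0 tail=1 count=1
After op 2 (write(19)): arr=[2 19 _] head=0 tail=2 count=2
After op 3 (write(4)): arr=[2 19 4] head=0 tail=0 count=3
After op 4 (write(12)): arr=[12 19 4] head=1 tail=1 count=3
After op 5 (peek()): arr=[12 19 4] head=1 tail=1 count=3
After op 6 (write(18)): arr=[12 18 4] head=2 tail=2 count=3
After op 7 (write(20)): arr=[12 18 20] head=0 tail=0 count=3
After op 8 (read()): arr=[12 18 20] head=1 tail=0 count=2
After op 9 (read()): arr=[12 18 20] head=2 tail=0 count=1
After op 10 (write(15)): arr=[15 18 20] head=2 tail=1 count=2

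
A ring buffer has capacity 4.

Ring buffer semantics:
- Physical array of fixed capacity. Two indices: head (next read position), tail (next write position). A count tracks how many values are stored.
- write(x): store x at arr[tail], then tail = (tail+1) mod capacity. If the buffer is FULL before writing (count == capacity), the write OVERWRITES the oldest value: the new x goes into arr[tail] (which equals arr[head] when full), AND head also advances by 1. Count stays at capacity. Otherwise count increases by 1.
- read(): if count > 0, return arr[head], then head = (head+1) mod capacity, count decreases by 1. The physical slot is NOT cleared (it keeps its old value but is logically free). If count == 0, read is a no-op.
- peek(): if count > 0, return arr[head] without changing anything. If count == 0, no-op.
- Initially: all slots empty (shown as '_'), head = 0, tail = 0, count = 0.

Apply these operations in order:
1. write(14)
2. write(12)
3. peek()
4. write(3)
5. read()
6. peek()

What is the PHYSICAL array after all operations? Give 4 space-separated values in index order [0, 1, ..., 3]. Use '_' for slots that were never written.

After op 1 (write(14)): arr=[14 _ _ _] head=0 tail=1 count=1
After op 2 (write(12)): arr=[14 12 _ _] head=0 tail=2 count=2
After op 3 (peek()): arr=[14 12 _ _] head=0 tail=2 count=2
After op 4 (write(3)): arr=[14 12 3 _] head=0 tail=3 count=3
After op 5 (read()): arr=[14 12 3 _] head=1 tail=3 count=2
After op 6 (peek()): arr=[14 12 3 _] head=1 tail=3 count=2

Answer: 14 12 3 _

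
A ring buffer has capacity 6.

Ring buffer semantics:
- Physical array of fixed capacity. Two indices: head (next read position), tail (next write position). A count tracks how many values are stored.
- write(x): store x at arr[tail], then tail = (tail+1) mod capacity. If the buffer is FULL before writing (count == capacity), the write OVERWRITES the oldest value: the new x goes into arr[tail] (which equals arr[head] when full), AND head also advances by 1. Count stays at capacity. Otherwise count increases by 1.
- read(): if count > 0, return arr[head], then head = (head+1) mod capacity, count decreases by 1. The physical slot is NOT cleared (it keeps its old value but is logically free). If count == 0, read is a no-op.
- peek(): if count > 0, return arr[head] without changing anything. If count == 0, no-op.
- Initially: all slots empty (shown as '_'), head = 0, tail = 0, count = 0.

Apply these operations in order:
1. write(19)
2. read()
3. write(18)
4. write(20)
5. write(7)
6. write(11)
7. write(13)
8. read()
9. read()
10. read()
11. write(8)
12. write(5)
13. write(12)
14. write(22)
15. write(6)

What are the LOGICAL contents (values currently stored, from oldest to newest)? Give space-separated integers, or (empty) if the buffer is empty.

After op 1 (write(19)): arr=[19 _ _ _ _ _] head=0 tail=1 count=1
After op 2 (read()): arr=[19 _ _ _ _ _] head=1 tail=1 count=0
After op 3 (write(18)): arr=[19 18 _ _ _ _] head=1 tail=2 count=1
After op 4 (write(20)): arr=[19 18 20 _ _ _] head=1 tail=3 count=2
After op 5 (write(7)): arr=[19 18 20 7 _ _] head=1 tail=4 count=3
After op 6 (write(11)): arr=[19 18 20 7 11 _] head=1 tail=5 count=4
After op 7 (write(13)): arr=[19 18 20 7 11 13] head=1 tail=0 count=5
After op 8 (read()): arr=[19 18 20 7 11 13] head=2 tail=0 count=4
After op 9 (read()): arr=[19 18 20 7 11 13] head=3 tail=0 count=3
After op 10 (read()): arr=[19 18 20 7 11 13] head=4 tail=0 count=2
After op 11 (write(8)): arr=[8 18 20 7 11 13] head=4 tail=1 count=3
After op 12 (write(5)): arr=[8 5 20 7 11 13] head=4 tail=2 count=4
After op 13 (write(12)): arr=[8 5 12 7 11 13] head=4 tail=3 count=5
After op 14 (write(22)): arr=[8 5 12 22 11 13] head=4 tail=4 count=6
After op 15 (write(6)): arr=[8 5 12 22 6 13] head=5 tail=5 count=6

Answer: 13 8 5 12 22 6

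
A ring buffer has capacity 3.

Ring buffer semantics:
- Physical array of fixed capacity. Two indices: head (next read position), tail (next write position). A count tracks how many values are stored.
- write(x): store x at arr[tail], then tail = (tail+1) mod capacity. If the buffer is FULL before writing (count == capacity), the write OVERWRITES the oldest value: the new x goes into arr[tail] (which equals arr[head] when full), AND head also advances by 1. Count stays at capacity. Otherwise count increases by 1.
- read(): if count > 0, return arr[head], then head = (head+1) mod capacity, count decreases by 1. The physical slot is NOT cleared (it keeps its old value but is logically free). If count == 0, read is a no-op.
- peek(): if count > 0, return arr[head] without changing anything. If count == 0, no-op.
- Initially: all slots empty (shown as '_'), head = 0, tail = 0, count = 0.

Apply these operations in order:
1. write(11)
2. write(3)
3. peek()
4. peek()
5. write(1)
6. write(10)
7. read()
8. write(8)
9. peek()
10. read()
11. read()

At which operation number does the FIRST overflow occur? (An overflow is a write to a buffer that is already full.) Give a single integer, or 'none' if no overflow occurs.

Answer: 6

Derivation:
After op 1 (write(11)): arr=[11 _ _] head=0 tail=1 count=1
After op 2 (write(3)): arr=[11 3 _] head=0 tail=2 count=2
After op 3 (peek()): arr=[11 3 _] head=0 tail=2 count=2
After op 4 (peek()): arr=[11 3 _] head=0 tail=2 count=2
After op 5 (write(1)): arr=[11 3 1] head=0 tail=0 count=3
After op 6 (write(10)): arr=[10 3 1] head=1 tail=1 count=3
After op 7 (read()): arr=[10 3 1] head=2 tail=1 count=2
After op 8 (write(8)): arr=[10 8 1] head=2 tail=2 count=3
After op 9 (peek()): arr=[10 8 1] head=2 tail=2 count=3
After op 10 (read()): arr=[10 8 1] head=0 tail=2 count=2
After op 11 (read()): arr=[10 8 1] head=1 tail=2 count=1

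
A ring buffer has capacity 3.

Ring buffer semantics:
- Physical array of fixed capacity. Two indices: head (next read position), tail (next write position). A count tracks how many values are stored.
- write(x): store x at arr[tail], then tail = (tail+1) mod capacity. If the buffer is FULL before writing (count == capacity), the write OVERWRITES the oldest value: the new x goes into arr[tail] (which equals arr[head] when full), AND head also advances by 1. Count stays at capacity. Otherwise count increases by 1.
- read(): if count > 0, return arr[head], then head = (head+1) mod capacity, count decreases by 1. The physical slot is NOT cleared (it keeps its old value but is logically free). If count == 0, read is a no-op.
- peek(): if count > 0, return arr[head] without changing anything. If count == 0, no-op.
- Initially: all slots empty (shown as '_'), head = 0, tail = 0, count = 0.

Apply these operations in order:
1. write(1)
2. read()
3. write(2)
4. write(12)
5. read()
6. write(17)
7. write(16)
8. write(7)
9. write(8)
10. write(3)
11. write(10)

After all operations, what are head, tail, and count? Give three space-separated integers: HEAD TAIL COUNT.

After op 1 (write(1)): arr=[1 _ _] head=0 tail=1 count=1
After op 2 (read()): arr=[1 _ _] head=1 tail=1 count=0
After op 3 (write(2)): arr=[1 2 _] head=1 tail=2 count=1
After op 4 (write(12)): arr=[1 2 12] head=1 tail=0 count=2
After op 5 (read()): arr=[1 2 12] head=2 tail=0 count=1
After op 6 (write(17)): arr=[17 2 12] head=2 tail=1 count=2
After op 7 (write(16)): arr=[17 16 12] head=2 tail=2 count=3
After op 8 (write(7)): arr=[17 16 7] head=0 tail=0 count=3
After op 9 (write(8)): arr=[8 16 7] head=1 tail=1 count=3
After op 10 (write(3)): arr=[8 3 7] head=2 tail=2 count=3
After op 11 (write(10)): arr=[8 3 10] head=0 tail=0 count=3

Answer: 0 0 3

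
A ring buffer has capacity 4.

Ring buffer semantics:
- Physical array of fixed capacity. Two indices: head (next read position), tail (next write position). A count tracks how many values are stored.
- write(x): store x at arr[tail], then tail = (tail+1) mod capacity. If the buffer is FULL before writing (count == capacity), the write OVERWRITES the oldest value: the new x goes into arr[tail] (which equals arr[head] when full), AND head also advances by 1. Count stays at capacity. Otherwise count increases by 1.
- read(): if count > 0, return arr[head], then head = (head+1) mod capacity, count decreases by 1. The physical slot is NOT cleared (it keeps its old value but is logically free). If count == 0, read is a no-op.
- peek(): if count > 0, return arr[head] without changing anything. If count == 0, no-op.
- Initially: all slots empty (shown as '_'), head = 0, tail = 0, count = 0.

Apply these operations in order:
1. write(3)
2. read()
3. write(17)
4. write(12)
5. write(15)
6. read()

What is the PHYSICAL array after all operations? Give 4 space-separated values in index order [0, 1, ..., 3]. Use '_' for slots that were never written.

Answer: 3 17 12 15

Derivation:
After op 1 (write(3)): arr=[3 _ _ _] head=0 tail=1 count=1
After op 2 (read()): arr=[3 _ _ _] head=1 tail=1 count=0
After op 3 (write(17)): arr=[3 17 _ _] head=1 tail=2 count=1
After op 4 (write(12)): arr=[3 17 12 _] head=1 tail=3 count=2
After op 5 (write(15)): arr=[3 17 12 15] head=1 tail=0 count=3
After op 6 (read()): arr=[3 17 12 15] head=2 tail=0 count=2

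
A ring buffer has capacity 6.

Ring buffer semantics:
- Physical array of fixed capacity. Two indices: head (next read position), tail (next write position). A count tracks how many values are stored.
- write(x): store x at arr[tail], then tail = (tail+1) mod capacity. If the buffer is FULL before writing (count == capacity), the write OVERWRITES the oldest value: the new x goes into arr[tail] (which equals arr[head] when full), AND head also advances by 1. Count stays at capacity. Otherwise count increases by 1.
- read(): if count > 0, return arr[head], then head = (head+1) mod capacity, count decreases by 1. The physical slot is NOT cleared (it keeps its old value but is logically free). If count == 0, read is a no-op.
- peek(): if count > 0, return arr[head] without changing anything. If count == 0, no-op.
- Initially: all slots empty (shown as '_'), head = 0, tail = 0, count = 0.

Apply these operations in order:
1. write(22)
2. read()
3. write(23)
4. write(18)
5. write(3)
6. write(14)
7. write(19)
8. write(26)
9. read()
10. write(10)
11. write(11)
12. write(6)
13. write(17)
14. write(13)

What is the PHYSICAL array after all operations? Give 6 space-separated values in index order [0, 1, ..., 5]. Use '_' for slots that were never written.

Answer: 26 10 11 6 17 13

Derivation:
After op 1 (write(22)): arr=[22 _ _ _ _ _] head=0 tail=1 count=1
After op 2 (read()): arr=[22 _ _ _ _ _] head=1 tail=1 count=0
After op 3 (write(23)): arr=[22 23 _ _ _ _] head=1 tail=2 count=1
After op 4 (write(18)): arr=[22 23 18 _ _ _] head=1 tail=3 count=2
After op 5 (write(3)): arr=[22 23 18 3 _ _] head=1 tail=4 count=3
After op 6 (write(14)): arr=[22 23 18 3 14 _] head=1 tail=5 count=4
After op 7 (write(19)): arr=[22 23 18 3 14 19] head=1 tail=0 count=5
After op 8 (write(26)): arr=[26 23 18 3 14 19] head=1 tail=1 count=6
After op 9 (read()): arr=[26 23 18 3 14 19] head=2 tail=1 count=5
After op 10 (write(10)): arr=[26 10 18 3 14 19] head=2 tail=2 count=6
After op 11 (write(11)): arr=[26 10 11 3 14 19] head=3 tail=3 count=6
After op 12 (write(6)): arr=[26 10 11 6 14 19] head=4 tail=4 count=6
After op 13 (write(17)): arr=[26 10 11 6 17 19] head=5 tail=5 count=6
After op 14 (write(13)): arr=[26 10 11 6 17 13] head=0 tail=0 count=6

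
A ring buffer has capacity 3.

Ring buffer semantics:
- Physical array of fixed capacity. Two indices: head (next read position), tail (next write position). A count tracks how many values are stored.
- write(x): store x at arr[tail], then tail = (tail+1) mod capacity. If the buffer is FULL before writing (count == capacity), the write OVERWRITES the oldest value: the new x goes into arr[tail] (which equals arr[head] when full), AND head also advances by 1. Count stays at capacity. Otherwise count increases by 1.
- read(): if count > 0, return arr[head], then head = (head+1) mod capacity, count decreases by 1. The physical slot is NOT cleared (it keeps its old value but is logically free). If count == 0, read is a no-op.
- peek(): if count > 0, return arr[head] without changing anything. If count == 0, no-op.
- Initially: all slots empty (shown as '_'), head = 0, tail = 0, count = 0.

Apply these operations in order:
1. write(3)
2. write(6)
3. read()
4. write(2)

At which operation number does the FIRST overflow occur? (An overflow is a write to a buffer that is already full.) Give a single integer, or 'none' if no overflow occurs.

After op 1 (write(3)): arr=[3 _ _] head=0 tail=1 count=1
After op 2 (write(6)): arr=[3 6 _] head=0 tail=2 count=2
After op 3 (read()): arr=[3 6 _] head=1 tail=2 count=1
After op 4 (write(2)): arr=[3 6 2] head=1 tail=0 count=2

Answer: none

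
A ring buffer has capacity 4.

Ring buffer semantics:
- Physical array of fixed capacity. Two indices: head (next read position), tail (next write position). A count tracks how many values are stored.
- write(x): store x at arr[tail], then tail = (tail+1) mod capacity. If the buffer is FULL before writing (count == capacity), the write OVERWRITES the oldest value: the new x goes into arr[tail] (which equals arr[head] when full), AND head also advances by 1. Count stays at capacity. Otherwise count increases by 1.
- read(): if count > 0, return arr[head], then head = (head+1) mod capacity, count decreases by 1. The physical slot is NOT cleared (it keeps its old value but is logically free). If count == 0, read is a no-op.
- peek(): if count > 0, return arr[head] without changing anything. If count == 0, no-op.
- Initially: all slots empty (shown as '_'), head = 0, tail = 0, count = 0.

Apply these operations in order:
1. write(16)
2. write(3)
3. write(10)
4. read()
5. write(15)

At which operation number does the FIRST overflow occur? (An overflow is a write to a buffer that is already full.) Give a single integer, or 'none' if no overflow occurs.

Answer: none

Derivation:
After op 1 (write(16)): arr=[16 _ _ _] head=0 tail=1 count=1
After op 2 (write(3)): arr=[16 3 _ _] head=0 tail=2 count=2
After op 3 (write(10)): arr=[16 3 10 _] head=0 tail=3 count=3
After op 4 (read()): arr=[16 3 10 _] head=1 tail=3 count=2
After op 5 (write(15)): arr=[16 3 10 15] head=1 tail=0 count=3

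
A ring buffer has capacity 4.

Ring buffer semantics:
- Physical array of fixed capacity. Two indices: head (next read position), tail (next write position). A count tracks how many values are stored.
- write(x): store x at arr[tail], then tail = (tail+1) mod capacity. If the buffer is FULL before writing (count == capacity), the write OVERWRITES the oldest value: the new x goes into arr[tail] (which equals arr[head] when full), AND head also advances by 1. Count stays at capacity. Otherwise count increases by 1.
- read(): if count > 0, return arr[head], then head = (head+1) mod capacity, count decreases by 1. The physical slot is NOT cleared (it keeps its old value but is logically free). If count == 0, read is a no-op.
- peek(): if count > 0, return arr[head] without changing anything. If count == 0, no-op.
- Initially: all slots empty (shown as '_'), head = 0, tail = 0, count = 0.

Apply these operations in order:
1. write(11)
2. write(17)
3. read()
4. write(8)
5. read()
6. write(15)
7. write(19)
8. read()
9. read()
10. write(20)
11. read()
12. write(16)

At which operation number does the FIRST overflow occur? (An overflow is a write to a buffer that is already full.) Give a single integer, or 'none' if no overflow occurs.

Answer: none

Derivation:
After op 1 (write(11)): arr=[11 _ _ _] head=0 tail=1 count=1
After op 2 (write(17)): arr=[11 17 _ _] head=0 tail=2 count=2
After op 3 (read()): arr=[11 17 _ _] head=1 tail=2 count=1
After op 4 (write(8)): arr=[11 17 8 _] head=1 tail=3 count=2
After op 5 (read()): arr=[11 17 8 _] head=2 tail=3 count=1
After op 6 (write(15)): arr=[11 17 8 15] head=2 tail=0 count=2
After op 7 (write(19)): arr=[19 17 8 15] head=2 tail=1 count=3
After op 8 (read()): arr=[19 17 8 15] head=3 tail=1 count=2
After op 9 (read()): arr=[19 17 8 15] head=0 tail=1 count=1
After op 10 (write(20)): arr=[19 20 8 15] head=0 tail=2 count=2
After op 11 (read()): arr=[19 20 8 15] head=1 tail=2 count=1
After op 12 (write(16)): arr=[19 20 16 15] head=1 tail=3 count=2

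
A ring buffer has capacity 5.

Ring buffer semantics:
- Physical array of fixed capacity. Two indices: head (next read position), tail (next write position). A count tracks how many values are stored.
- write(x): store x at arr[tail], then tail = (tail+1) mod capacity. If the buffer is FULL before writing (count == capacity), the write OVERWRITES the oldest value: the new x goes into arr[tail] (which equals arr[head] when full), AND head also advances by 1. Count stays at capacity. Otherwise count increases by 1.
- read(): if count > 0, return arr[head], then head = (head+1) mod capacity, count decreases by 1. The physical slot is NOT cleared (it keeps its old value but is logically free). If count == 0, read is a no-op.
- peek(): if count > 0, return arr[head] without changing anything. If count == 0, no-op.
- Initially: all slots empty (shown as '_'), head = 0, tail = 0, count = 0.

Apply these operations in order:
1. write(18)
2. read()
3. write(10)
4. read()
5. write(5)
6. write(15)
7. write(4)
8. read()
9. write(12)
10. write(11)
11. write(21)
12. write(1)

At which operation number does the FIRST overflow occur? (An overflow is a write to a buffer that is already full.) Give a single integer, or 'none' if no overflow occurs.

Answer: 12

Derivation:
After op 1 (write(18)): arr=[18 _ _ _ _] head=0 tail=1 count=1
After op 2 (read()): arr=[18 _ _ _ _] head=1 tail=1 count=0
After op 3 (write(10)): arr=[18 10 _ _ _] head=1 tail=2 count=1
After op 4 (read()): arr=[18 10 _ _ _] head=2 tail=2 count=0
After op 5 (write(5)): arr=[18 10 5 _ _] head=2 tail=3 count=1
After op 6 (write(15)): arr=[18 10 5 15 _] head=2 tail=4 count=2
After op 7 (write(4)): arr=[18 10 5 15 4] head=2 tail=0 count=3
After op 8 (read()): arr=[18 10 5 15 4] head=3 tail=0 count=2
After op 9 (write(12)): arr=[12 10 5 15 4] head=3 tail=1 count=3
After op 10 (write(11)): arr=[12 11 5 15 4] head=3 tail=2 count=4
After op 11 (write(21)): arr=[12 11 21 15 4] head=3 tail=3 count=5
After op 12 (write(1)): arr=[12 11 21 1 4] head=4 tail=4 count=5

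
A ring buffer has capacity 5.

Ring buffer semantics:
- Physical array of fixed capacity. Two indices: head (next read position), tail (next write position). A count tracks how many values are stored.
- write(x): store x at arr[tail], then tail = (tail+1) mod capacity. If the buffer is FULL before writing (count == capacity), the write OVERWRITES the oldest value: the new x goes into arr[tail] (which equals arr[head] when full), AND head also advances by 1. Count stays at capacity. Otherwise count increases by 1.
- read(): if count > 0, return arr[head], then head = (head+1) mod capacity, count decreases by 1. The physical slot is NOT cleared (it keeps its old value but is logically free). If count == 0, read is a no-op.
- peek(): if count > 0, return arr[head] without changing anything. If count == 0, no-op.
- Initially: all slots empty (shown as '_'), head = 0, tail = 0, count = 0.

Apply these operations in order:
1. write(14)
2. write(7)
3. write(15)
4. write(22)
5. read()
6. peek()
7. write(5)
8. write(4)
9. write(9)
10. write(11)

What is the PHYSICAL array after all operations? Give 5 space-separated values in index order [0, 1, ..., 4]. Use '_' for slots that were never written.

After op 1 (write(14)): arr=[14 _ _ _ _] head=0 tail=1 count=1
After op 2 (write(7)): arr=[14 7 _ _ _] head=0 tail=2 count=2
After op 3 (write(15)): arr=[14 7 15 _ _] head=0 tail=3 count=3
After op 4 (write(22)): arr=[14 7 15 22 _] head=0 tail=4 count=4
After op 5 (read()): arr=[14 7 15 22 _] head=1 tail=4 count=3
After op 6 (peek()): arr=[14 7 15 22 _] head=1 tail=4 count=3
After op 7 (write(5)): arr=[14 7 15 22 5] head=1 tail=0 count=4
After op 8 (write(4)): arr=[4 7 15 22 5] head=1 tail=1 count=5
After op 9 (write(9)): arr=[4 9 15 22 5] head=2 tail=2 count=5
After op 10 (write(11)): arr=[4 9 11 22 5] head=3 tail=3 count=5

Answer: 4 9 11 22 5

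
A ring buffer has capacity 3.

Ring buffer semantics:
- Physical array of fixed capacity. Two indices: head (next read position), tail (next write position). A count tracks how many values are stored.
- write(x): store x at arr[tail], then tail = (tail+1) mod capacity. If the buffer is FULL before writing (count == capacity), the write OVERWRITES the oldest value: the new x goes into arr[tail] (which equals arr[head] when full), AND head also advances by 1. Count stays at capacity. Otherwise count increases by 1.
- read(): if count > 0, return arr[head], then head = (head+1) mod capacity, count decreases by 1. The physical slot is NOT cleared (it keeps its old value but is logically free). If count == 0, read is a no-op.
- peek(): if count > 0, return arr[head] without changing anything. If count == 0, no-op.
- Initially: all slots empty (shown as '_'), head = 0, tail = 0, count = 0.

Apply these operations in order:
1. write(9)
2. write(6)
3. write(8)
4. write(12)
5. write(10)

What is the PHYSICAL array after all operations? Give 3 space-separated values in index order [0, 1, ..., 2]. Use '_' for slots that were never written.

After op 1 (write(9)): arr=[9 _ _] head=0 tail=1 count=1
After op 2 (write(6)): arr=[9 6 _] head=0 tail=2 count=2
After op 3 (write(8)): arr=[9 6 8] head=0 tail=0 count=3
After op 4 (write(12)): arr=[12 6 8] head=1 tail=1 count=3
After op 5 (write(10)): arr=[12 10 8] head=2 tail=2 count=3

Answer: 12 10 8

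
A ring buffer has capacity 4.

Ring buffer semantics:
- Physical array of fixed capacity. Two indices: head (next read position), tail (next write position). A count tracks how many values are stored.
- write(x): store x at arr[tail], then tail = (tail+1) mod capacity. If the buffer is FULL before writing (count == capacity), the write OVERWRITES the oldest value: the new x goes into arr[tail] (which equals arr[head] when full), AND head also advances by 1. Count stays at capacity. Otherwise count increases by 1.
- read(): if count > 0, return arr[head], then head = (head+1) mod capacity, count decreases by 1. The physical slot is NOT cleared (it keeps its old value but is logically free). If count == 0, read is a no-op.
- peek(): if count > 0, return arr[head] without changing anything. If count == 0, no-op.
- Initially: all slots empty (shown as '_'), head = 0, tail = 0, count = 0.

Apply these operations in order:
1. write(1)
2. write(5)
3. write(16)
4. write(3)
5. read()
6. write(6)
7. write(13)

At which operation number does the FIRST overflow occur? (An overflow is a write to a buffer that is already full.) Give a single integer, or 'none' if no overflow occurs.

After op 1 (write(1)): arr=[1 _ _ _] head=0 tail=1 count=1
After op 2 (write(5)): arr=[1 5 _ _] head=0 tail=2 count=2
After op 3 (write(16)): arr=[1 5 16 _] head=0 tail=3 count=3
After op 4 (write(3)): arr=[1 5 16 3] head=0 tail=0 count=4
After op 5 (read()): arr=[1 5 16 3] head=1 tail=0 count=3
After op 6 (write(6)): arr=[6 5 16 3] head=1 tail=1 count=4
After op 7 (write(13)): arr=[6 13 16 3] head=2 tail=2 count=4

Answer: 7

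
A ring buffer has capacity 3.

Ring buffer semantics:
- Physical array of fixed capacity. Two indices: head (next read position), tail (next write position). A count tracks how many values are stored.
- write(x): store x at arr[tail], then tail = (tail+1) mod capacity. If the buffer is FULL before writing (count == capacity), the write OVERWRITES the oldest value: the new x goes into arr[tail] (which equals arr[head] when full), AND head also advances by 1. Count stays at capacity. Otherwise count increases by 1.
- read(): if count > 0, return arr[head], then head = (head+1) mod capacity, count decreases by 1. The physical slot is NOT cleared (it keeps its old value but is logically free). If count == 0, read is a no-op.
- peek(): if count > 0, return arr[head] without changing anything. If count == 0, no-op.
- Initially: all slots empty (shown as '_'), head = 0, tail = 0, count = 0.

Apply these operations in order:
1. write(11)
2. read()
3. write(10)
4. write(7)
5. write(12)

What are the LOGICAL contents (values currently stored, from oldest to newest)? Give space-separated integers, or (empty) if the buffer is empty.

Answer: 10 7 12

Derivation:
After op 1 (write(11)): arr=[11 _ _] head=0 tail=1 count=1
After op 2 (read()): arr=[11 _ _] head=1 tail=1 count=0
After op 3 (write(10)): arr=[11 10 _] head=1 tail=2 count=1
After op 4 (write(7)): arr=[11 10 7] head=1 tail=0 count=2
After op 5 (write(12)): arr=[12 10 7] head=1 tail=1 count=3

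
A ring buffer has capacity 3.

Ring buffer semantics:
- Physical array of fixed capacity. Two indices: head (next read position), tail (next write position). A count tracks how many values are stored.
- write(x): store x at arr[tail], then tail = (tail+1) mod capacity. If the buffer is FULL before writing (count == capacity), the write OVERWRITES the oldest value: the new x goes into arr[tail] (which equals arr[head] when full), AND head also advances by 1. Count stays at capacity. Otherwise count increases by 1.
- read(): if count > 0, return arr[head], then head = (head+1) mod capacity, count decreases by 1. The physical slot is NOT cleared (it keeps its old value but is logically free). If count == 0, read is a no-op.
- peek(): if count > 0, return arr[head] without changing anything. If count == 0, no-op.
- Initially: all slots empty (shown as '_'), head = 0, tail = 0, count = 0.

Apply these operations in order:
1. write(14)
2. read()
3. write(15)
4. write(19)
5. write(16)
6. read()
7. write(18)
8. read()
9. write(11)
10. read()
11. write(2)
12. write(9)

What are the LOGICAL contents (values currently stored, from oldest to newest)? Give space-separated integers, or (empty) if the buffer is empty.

Answer: 11 2 9

Derivation:
After op 1 (write(14)): arr=[14 _ _] head=0 tail=1 count=1
After op 2 (read()): arr=[14 _ _] head=1 tail=1 count=0
After op 3 (write(15)): arr=[14 15 _] head=1 tail=2 count=1
After op 4 (write(19)): arr=[14 15 19] head=1 tail=0 count=2
After op 5 (write(16)): arr=[16 15 19] head=1 tail=1 count=3
After op 6 (read()): arr=[16 15 19] head=2 tail=1 count=2
After op 7 (write(18)): arr=[16 18 19] head=2 tail=2 count=3
After op 8 (read()): arr=[16 18 19] head=0 tail=2 count=2
After op 9 (write(11)): arr=[16 18 11] head=0 tail=0 count=3
After op 10 (read()): arr=[16 18 11] head=1 tail=0 count=2
After op 11 (write(2)): arr=[2 18 11] head=1 tail=1 count=3
After op 12 (write(9)): arr=[2 9 11] head=2 tail=2 count=3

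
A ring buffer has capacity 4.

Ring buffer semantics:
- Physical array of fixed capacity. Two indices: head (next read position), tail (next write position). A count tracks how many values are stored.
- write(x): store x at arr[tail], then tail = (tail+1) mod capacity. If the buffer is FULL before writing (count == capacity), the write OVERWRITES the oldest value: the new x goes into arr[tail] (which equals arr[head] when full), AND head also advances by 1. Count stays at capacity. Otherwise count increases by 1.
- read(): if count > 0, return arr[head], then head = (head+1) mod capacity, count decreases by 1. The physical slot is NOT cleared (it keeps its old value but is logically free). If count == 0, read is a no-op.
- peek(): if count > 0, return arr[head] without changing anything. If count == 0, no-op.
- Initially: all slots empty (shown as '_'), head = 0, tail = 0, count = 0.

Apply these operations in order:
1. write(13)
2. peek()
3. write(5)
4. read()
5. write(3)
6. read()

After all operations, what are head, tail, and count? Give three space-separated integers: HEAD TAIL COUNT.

Answer: 2 3 1

Derivation:
After op 1 (write(13)): arr=[13 _ _ _] head=0 tail=1 count=1
After op 2 (peek()): arr=[13 _ _ _] head=0 tail=1 count=1
After op 3 (write(5)): arr=[13 5 _ _] head=0 tail=2 count=2
After op 4 (read()): arr=[13 5 _ _] head=1 tail=2 count=1
After op 5 (write(3)): arr=[13 5 3 _] head=1 tail=3 count=2
After op 6 (read()): arr=[13 5 3 _] head=2 tail=3 count=1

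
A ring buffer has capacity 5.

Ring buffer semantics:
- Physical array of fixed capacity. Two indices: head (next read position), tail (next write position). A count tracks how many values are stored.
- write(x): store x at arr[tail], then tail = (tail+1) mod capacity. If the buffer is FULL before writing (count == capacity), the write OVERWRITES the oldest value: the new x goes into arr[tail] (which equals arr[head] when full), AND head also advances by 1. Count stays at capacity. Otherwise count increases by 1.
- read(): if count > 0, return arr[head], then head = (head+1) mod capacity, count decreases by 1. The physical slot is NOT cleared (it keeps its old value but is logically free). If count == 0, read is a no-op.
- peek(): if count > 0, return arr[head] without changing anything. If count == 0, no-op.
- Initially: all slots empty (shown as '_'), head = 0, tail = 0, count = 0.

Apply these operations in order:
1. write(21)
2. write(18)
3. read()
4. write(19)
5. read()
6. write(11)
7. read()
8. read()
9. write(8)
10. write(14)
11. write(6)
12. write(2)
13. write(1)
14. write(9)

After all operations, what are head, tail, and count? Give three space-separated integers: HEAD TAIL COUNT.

After op 1 (write(21)): arr=[21 _ _ _ _] head=0 tail=1 count=1
After op 2 (write(18)): arr=[21 18 _ _ _] head=0 tail=2 count=2
After op 3 (read()): arr=[21 18 _ _ _] head=1 tail=2 count=1
After op 4 (write(19)): arr=[21 18 19 _ _] head=1 tail=3 count=2
After op 5 (read()): arr=[21 18 19 _ _] head=2 tail=3 count=1
After op 6 (write(11)): arr=[21 18 19 11 _] head=2 tail=4 count=2
After op 7 (read()): arr=[21 18 19 11 _] head=3 tail=4 count=1
After op 8 (read()): arr=[21 18 19 11 _] head=4 tail=4 count=0
After op 9 (write(8)): arr=[21 18 19 11 8] head=4 tail=0 count=1
After op 10 (write(14)): arr=[14 18 19 11 8] head=4 tail=1 count=2
After op 11 (write(6)): arr=[14 6 19 11 8] head=4 tail=2 count=3
After op 12 (write(2)): arr=[14 6 2 11 8] head=4 tail=3 count=4
After op 13 (write(1)): arr=[14 6 2 1 8] head=4 tail=4 count=5
After op 14 (write(9)): arr=[14 6 2 1 9] head=0 tail=0 count=5

Answer: 0 0 5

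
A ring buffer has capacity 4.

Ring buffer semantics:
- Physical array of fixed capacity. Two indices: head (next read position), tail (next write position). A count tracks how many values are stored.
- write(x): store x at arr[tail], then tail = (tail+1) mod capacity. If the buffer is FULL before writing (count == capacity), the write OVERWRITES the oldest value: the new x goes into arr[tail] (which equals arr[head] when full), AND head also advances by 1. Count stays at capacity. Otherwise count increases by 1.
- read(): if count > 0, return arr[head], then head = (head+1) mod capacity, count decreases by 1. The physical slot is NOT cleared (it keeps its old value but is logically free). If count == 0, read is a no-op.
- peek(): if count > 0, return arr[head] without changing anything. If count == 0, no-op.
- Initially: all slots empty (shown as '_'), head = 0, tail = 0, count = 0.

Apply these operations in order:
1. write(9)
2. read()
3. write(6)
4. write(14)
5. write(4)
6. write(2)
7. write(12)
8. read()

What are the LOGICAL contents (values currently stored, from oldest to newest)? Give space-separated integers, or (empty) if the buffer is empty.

Answer: 4 2 12

Derivation:
After op 1 (write(9)): arr=[9 _ _ _] head=0 tail=1 count=1
After op 2 (read()): arr=[9 _ _ _] head=1 tail=1 count=0
After op 3 (write(6)): arr=[9 6 _ _] head=1 tail=2 count=1
After op 4 (write(14)): arr=[9 6 14 _] head=1 tail=3 count=2
After op 5 (write(4)): arr=[9 6 14 4] head=1 tail=0 count=3
After op 6 (write(2)): arr=[2 6 14 4] head=1 tail=1 count=4
After op 7 (write(12)): arr=[2 12 14 4] head=2 tail=2 count=4
After op 8 (read()): arr=[2 12 14 4] head=3 tail=2 count=3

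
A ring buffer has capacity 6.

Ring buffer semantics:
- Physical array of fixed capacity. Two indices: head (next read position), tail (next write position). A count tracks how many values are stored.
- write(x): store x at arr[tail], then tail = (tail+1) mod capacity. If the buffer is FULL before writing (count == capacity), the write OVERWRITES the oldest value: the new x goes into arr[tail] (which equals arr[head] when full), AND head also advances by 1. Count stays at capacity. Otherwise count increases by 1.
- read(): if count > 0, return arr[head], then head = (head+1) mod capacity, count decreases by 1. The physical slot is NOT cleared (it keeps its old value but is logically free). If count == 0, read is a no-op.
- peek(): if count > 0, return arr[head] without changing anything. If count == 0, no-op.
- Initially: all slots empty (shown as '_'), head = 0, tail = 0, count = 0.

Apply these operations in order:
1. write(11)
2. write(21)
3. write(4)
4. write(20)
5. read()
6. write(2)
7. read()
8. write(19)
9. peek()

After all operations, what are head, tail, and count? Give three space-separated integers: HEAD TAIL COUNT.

Answer: 2 0 4

Derivation:
After op 1 (write(11)): arr=[11 _ _ _ _ _] head=0 tail=1 count=1
After op 2 (write(21)): arr=[11 21 _ _ _ _] head=0 tail=2 count=2
After op 3 (write(4)): arr=[11 21 4 _ _ _] head=0 tail=3 count=3
After op 4 (write(20)): arr=[11 21 4 20 _ _] head=0 tail=4 count=4
After op 5 (read()): arr=[11 21 4 20 _ _] head=1 tail=4 count=3
After op 6 (write(2)): arr=[11 21 4 20 2 _] head=1 tail=5 count=4
After op 7 (read()): arr=[11 21 4 20 2 _] head=2 tail=5 count=3
After op 8 (write(19)): arr=[11 21 4 20 2 19] head=2 tail=0 count=4
After op 9 (peek()): arr=[11 21 4 20 2 19] head=2 tail=0 count=4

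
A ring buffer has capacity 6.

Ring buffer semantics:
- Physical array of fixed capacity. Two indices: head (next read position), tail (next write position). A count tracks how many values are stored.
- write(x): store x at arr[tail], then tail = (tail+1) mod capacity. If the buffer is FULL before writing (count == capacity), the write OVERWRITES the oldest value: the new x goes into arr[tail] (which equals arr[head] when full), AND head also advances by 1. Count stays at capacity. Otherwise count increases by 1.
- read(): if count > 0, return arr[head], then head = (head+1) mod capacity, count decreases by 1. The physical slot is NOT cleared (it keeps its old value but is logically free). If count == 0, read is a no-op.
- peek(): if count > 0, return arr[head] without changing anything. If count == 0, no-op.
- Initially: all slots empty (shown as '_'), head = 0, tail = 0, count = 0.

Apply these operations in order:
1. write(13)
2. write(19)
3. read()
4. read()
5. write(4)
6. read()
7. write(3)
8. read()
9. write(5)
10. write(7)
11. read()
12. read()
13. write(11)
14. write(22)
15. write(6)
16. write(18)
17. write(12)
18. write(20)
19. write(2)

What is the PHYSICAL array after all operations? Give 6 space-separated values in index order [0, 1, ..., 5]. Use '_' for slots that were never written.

Answer: 2 22 6 18 12 20

Derivation:
After op 1 (write(13)): arr=[13 _ _ _ _ _] head=0 tail=1 count=1
After op 2 (write(19)): arr=[13 19 _ _ _ _] head=0 tail=2 count=2
After op 3 (read()): arr=[13 19 _ _ _ _] head=1 tail=2 count=1
After op 4 (read()): arr=[13 19 _ _ _ _] head=2 tail=2 count=0
After op 5 (write(4)): arr=[13 19 4 _ _ _] head=2 tail=3 count=1
After op 6 (read()): arr=[13 19 4 _ _ _] head=3 tail=3 count=0
After op 7 (write(3)): arr=[13 19 4 3 _ _] head=3 tail=4 count=1
After op 8 (read()): arr=[13 19 4 3 _ _] head=4 tail=4 count=0
After op 9 (write(5)): arr=[13 19 4 3 5 _] head=4 tail=5 count=1
After op 10 (write(7)): arr=[13 19 4 3 5 7] head=4 tail=0 count=2
After op 11 (read()): arr=[13 19 4 3 5 7] head=5 tail=0 count=1
After op 12 (read()): arr=[13 19 4 3 5 7] head=0 tail=0 count=0
After op 13 (write(11)): arr=[11 19 4 3 5 7] head=0 tail=1 count=1
After op 14 (write(22)): arr=[11 22 4 3 5 7] head=0 tail=2 count=2
After op 15 (write(6)): arr=[11 22 6 3 5 7] head=0 tail=3 count=3
After op 16 (write(18)): arr=[11 22 6 18 5 7] head=0 tail=4 count=4
After op 17 (write(12)): arr=[11 22 6 18 12 7] head=0 tail=5 count=5
After op 18 (write(20)): arr=[11 22 6 18 12 20] head=0 tail=0 count=6
After op 19 (write(2)): arr=[2 22 6 18 12 20] head=1 tail=1 count=6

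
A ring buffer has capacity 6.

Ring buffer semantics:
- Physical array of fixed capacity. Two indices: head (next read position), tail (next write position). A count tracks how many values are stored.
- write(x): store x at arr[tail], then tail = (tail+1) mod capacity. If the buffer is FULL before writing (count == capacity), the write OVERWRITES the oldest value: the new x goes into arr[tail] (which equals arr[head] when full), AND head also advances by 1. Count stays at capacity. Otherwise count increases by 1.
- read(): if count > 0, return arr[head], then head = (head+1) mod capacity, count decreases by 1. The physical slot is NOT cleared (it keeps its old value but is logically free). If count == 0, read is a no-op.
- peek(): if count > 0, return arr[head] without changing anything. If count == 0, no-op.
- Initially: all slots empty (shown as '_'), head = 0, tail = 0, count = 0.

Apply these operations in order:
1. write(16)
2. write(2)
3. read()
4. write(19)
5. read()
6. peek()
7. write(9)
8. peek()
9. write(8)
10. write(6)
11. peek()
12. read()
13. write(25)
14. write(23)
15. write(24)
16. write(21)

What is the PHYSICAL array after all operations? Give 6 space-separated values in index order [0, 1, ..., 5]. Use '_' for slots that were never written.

After op 1 (write(16)): arr=[16 _ _ _ _ _] head=0 tail=1 count=1
After op 2 (write(2)): arr=[16 2 _ _ _ _] head=0 tail=2 count=2
After op 3 (read()): arr=[16 2 _ _ _ _] head=1 tail=2 count=1
After op 4 (write(19)): arr=[16 2 19 _ _ _] head=1 tail=3 count=2
After op 5 (read()): arr=[16 2 19 _ _ _] head=2 tail=3 count=1
After op 6 (peek()): arr=[16 2 19 _ _ _] head=2 tail=3 count=1
After op 7 (write(9)): arr=[16 2 19 9 _ _] head=2 tail=4 count=2
After op 8 (peek()): arr=[16 2 19 9 _ _] head=2 tail=4 count=2
After op 9 (write(8)): arr=[16 2 19 9 8 _] head=2 tail=5 count=3
After op 10 (write(6)): arr=[16 2 19 9 8 6] head=2 tail=0 count=4
After op 11 (peek()): arr=[16 2 19 9 8 6] head=2 tail=0 count=4
After op 12 (read()): arr=[16 2 19 9 8 6] head=3 tail=0 count=3
After op 13 (write(25)): arr=[25 2 19 9 8 6] head=3 tail=1 count=4
After op 14 (write(23)): arr=[25 23 19 9 8 6] head=3 tail=2 count=5
After op 15 (write(24)): arr=[25 23 24 9 8 6] head=3 tail=3 count=6
After op 16 (write(21)): arr=[25 23 24 21 8 6] head=4 tail=4 count=6

Answer: 25 23 24 21 8 6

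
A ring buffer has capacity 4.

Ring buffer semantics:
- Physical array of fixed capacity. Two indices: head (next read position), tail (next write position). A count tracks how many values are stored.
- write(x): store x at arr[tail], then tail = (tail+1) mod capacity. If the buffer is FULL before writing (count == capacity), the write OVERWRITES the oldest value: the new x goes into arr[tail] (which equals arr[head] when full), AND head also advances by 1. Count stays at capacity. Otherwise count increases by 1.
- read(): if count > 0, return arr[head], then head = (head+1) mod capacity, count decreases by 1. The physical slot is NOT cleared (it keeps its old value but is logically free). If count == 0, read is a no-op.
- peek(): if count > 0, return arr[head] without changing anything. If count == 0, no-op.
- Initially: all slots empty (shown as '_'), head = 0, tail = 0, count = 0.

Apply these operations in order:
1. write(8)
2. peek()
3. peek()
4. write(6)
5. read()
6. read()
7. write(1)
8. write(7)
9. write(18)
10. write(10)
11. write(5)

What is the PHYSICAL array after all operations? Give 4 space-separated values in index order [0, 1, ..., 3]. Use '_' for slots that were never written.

Answer: 18 10 5 7

Derivation:
After op 1 (write(8)): arr=[8 _ _ _] head=0 tail=1 count=1
After op 2 (peek()): arr=[8 _ _ _] head=0 tail=1 count=1
After op 3 (peek()): arr=[8 _ _ _] head=0 tail=1 count=1
After op 4 (write(6)): arr=[8 6 _ _] head=0 tail=2 count=2
After op 5 (read()): arr=[8 6 _ _] head=1 tail=2 count=1
After op 6 (read()): arr=[8 6 _ _] head=2 tail=2 count=0
After op 7 (write(1)): arr=[8 6 1 _] head=2 tail=3 count=1
After op 8 (write(7)): arr=[8 6 1 7] head=2 tail=0 count=2
After op 9 (write(18)): arr=[18 6 1 7] head=2 tail=1 count=3
After op 10 (write(10)): arr=[18 10 1 7] head=2 tail=2 count=4
After op 11 (write(5)): arr=[18 10 5 7] head=3 tail=3 count=4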